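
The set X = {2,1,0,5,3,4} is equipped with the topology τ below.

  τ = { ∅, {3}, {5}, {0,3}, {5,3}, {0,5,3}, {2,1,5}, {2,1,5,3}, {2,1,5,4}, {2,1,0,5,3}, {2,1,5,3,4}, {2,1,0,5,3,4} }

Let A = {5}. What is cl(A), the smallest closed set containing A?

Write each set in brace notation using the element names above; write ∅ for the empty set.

complement {2,1,0,3,4}; its interior {0,3}; cl(A) = X∖{0,3} = {2,1,5,4}

{2,1,5,4}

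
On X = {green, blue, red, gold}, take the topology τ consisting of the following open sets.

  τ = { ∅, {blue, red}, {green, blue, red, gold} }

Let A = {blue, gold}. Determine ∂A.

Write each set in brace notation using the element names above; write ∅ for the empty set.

{green, blue, red, gold}

open subsets of A: ∅; so int(A) = ∅
closure: X∖int(X∖A) = X∖∅ = {green, blue, red, gold}
∂A = {green, blue, red, gold} minus ∅ = {green, blue, red, gold}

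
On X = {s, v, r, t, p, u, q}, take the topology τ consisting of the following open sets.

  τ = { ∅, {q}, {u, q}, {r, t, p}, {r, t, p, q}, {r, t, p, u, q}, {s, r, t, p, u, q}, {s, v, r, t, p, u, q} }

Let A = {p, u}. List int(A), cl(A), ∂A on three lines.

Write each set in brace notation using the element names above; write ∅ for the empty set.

interior: largest open inside A is ∅ (from ∅)
cl via duality: int({s, v, r, t, q}) = {q}, so X∖{q} = {s, v, r, t, p, u}
cl∖int = {s, v, r, t, p, u}

int(A) = ∅
cl(A)  = {s, v, r, t, p, u}
∂A     = {s, v, r, t, p, u}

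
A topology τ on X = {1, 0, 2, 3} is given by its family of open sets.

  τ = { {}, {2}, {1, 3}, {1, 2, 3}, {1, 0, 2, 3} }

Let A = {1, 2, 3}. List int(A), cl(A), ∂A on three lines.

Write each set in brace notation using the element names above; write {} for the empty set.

int(A) = {1, 2, 3}
cl(A)  = {1, 0, 2, 3}
∂A     = {0}

U open, U⊆A: {}, {2}, {1, 3}, {1, 2, 3}. int(A) = ⋃ = {1, 2, 3}
X∖A={0}, int(X∖A)={}, hence cl(A)={1, 0, 2, 3}
∂A: remove int from cl → {0}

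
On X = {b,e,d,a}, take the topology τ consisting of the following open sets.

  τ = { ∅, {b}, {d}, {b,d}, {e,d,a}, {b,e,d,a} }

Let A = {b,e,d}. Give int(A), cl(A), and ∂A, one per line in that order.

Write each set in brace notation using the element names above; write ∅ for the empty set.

U open, U⊆A: ∅, {d}, {b}, {b,d}. int(A) = ⋃ = {b,d}
X∖A={a}, int(X∖A)=∅, hence cl(A)={b,e,d,a}
∂A: remove int from cl → {e,a}

int(A) = {b,d}
cl(A)  = {b,e,d,a}
∂A     = {e,a}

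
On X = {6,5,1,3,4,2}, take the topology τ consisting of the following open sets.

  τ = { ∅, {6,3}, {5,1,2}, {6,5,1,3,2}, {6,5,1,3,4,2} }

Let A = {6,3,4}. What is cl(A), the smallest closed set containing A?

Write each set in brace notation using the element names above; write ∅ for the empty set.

closure: X∖int(X∖A) = X∖{5,1,2} = {6,3,4}

{6,3,4}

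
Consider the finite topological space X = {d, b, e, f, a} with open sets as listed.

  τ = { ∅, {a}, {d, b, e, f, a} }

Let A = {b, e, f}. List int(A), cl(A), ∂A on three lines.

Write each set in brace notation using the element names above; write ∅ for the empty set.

int(A) = ∅
cl(A)  = {d, b, e, f}
∂A     = {d, b, e, f}

opens ⊆ A: ∅; union → int = ∅
complement {d, a}; its interior {a}; cl(A) = X∖{a} = {d, b, e, f}
boundary = {d, b, e, f} ∖ ∅ = {d, b, e, f}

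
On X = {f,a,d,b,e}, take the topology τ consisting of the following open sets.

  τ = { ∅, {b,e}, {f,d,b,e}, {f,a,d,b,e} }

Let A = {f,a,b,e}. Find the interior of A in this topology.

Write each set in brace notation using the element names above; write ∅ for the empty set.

{b,e}

opens ⊆ A: ∅, {b,e}; union → int = {b,e}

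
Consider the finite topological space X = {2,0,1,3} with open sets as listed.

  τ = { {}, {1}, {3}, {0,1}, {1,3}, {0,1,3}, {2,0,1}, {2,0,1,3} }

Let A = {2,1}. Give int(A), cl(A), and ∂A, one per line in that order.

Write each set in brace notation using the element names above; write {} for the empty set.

opens ⊆ A: {}, {1}; union → int = {1}
complement {0,3}; its interior {3}; cl(A) = X∖{3} = {2,0,1}
boundary = {2,0,1} ∖ {1} = {2,0}

int(A) = {1}
cl(A)  = {2,0,1}
∂A     = {2,0}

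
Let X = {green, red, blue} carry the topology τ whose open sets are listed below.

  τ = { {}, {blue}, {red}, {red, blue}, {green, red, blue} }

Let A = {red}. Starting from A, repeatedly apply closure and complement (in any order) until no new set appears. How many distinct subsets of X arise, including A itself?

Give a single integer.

4

X∖A={green, blue}, int(X∖A)={blue}, hence cl(A)={green, red}
Orbit (k=closure, c=complement):
  1. A     = {red}
  2. kA    = {green, red}
  3. cA    = {green, blue}
  4. ckA   = {blue}
(closed under both — stop)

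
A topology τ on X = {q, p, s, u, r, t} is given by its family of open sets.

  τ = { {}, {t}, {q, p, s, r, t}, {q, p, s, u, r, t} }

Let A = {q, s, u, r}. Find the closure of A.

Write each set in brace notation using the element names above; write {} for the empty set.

complement {p, t}; its interior {t}; cl(A) = X∖{t} = {q, p, s, u, r}

{q, p, s, u, r}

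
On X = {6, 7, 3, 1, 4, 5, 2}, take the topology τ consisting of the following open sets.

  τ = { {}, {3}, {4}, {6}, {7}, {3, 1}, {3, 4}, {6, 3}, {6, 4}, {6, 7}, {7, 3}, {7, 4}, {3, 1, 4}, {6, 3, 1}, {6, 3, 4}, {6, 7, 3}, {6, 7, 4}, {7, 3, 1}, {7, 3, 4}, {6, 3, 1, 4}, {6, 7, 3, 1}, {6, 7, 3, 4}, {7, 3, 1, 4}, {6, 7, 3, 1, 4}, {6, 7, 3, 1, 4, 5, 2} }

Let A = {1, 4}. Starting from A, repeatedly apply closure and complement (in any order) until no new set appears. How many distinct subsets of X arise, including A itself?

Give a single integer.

8

closure: X∖int(X∖A) = X∖{6, 7, 3} = {1, 4, 5, 2}
Let k=closure and c=complement:
  1. A     = {1, 4}
  2. kA    = {1, 4, 5, 2}
  3. cA    = {6, 7, 3, 5, 2}
  4. ckA   = {6, 7, 3}
  5. kcA   = {6, 7, 3, 1, 5, 2}
  6. ckcA  = {4}
  7. kckcA = {4, 5, 2}
  8. ckckcA = {6, 7, 3, 1}
— saturated at 8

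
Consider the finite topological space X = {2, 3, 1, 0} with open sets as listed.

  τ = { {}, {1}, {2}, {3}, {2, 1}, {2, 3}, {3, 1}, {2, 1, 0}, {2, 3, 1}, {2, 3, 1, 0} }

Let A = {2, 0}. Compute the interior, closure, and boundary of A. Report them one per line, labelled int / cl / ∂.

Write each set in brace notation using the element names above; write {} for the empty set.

opens ⊆ A: {}, {2}; union → int = {2}
complement {3, 1}; its interior {3, 1}; cl(A) = X∖{3, 1} = {2, 0}
boundary = {2, 0} ∖ {2} = {0}

int(A) = {2}
cl(A)  = {2, 0}
∂A     = {0}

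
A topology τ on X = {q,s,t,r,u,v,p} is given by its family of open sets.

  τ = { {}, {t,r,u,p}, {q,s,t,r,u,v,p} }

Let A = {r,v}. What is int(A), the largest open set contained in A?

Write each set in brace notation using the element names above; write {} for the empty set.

{}

interior: largest open inside A is {} (from {})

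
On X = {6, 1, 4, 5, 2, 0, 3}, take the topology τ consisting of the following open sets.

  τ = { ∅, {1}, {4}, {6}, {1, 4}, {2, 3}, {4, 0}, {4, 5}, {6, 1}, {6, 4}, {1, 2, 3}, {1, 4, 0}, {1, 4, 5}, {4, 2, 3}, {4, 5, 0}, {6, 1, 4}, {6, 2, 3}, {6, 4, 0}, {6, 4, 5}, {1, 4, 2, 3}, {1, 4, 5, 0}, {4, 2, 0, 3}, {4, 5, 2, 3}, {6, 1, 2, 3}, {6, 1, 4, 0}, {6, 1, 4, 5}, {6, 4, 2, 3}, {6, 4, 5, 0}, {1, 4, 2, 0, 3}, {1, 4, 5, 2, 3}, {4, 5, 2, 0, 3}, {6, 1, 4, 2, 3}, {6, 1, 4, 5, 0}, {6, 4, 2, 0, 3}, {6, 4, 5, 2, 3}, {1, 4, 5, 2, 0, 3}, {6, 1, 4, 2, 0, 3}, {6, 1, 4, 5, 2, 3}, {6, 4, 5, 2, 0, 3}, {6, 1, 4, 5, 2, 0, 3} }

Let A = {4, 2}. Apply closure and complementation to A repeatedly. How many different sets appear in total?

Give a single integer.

8

cl via duality: int({6, 1, 5, 0, 3}) = {6, 1}, so X∖{6, 1} = {4, 5, 2, 0, 3}
Write k for closure, c for complement:
  1. A     = {4, 2}
  2. kA    = {4, 5, 2, 0, 3}
  3. cA    = {6, 1, 5, 0, 3}
  4. ckA   = {6, 1}
  5. kcA   = {6, 1, 5, 2, 0, 3}
  6. ckcA  = {4}
  7. kckcA = {4, 5, 0}
  8. ckckcA = {6, 1, 2, 3}
applying k or c yields no new set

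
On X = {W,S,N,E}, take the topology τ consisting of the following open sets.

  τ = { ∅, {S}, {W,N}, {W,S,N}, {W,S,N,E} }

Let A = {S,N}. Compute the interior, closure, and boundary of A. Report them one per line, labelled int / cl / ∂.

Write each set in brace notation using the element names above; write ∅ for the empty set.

U open, U⊆A: ∅, {S}. int(A) = ⋃ = {S}
X∖A={W,E}, int(X∖A)=∅, hence cl(A)={W,S,N,E}
∂A: remove int from cl → {W,N,E}

int(A) = {S}
cl(A)  = {W,S,N,E}
∂A     = {W,N,E}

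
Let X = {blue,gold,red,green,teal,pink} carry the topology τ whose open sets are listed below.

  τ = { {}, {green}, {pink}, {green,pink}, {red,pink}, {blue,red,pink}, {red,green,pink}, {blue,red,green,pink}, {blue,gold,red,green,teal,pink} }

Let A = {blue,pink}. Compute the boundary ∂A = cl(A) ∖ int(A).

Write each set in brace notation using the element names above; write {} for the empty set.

{blue,gold,red,teal}

interior: largest open inside A is {pink} (from {}, {pink})
cl via duality: int({gold,red,green,teal}) = {green}, so X∖{green} = {blue,gold,red,teal,pink}
cl∖int = {blue,gold,red,teal}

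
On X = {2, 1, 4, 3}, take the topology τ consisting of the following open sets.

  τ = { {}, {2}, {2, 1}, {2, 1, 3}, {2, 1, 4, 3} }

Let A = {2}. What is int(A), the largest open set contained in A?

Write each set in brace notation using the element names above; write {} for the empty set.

{2}

open subsets of A: {}, {2}; so int(A) = {2}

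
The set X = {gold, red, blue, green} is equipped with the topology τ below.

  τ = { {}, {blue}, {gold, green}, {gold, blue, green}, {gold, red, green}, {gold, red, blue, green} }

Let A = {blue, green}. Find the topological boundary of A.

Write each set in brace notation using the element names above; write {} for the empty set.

opens ⊆ A: {}, {blue}; union → int = {blue}
complement {gold, red}; its interior {}; cl(A) = X∖{} = {gold, red, blue, green}
boundary = {gold, red, blue, green} ∖ {blue} = {gold, red, green}

{gold, red, green}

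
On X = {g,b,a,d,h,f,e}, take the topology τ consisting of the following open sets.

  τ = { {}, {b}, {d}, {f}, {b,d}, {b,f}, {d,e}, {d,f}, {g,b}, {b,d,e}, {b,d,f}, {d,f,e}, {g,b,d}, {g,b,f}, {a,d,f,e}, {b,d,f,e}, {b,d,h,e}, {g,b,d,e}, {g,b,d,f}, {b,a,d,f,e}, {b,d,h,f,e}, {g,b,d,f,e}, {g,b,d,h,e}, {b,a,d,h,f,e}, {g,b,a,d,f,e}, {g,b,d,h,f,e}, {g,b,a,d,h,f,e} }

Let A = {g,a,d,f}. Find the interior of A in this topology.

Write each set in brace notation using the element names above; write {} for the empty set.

{d,f}

open subsets of A: {}, {f}, {d}, {d,f}; so int(A) = {d,f}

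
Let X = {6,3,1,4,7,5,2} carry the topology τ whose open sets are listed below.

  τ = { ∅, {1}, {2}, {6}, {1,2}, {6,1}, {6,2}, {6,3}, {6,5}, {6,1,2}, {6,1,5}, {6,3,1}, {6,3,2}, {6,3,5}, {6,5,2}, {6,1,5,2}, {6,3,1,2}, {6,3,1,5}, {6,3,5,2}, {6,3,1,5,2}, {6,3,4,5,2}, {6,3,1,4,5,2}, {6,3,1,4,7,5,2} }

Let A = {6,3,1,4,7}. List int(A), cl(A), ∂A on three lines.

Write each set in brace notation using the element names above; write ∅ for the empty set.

opens ⊆ A: ∅, {6}, {1}, {6,1}, {6,3}, {6,3,1}; union → int = {6,3,1}
complement {5,2}; its interior {2}; cl(A) = X∖{2} = {6,3,1,4,7,5}
boundary = {6,3,1,4,7,5} ∖ {6,3,1} = {4,7,5}

int(A) = {6,3,1}
cl(A)  = {6,3,1,4,7,5}
∂A     = {4,7,5}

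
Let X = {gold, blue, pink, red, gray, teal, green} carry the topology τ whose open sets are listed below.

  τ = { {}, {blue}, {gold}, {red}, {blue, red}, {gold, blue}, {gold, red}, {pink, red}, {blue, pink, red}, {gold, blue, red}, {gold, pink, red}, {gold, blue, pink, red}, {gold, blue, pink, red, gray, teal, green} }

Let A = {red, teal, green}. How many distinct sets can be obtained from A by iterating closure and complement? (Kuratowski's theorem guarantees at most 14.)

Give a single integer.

cl via duality: int({gold, blue, pink, gray}) = {gold, blue}, so X∖{gold, blue} = {pink, red, gray, teal, green}
Write k for closure, c for complement:
  1. A     = {red, teal, green}
  2. kA    = {pink, red, gray, teal, green}
  3. cA    = {gold, blue, pink, gray}
  4. ckA   = {gold, blue}
  5. kcA   = {gold, blue, pink, gray, teal, green}
  6. kckA  = {gold, blue, gray, teal, green}
  7. ckcA  = {red}
  8. ckckA = {pink, red}
applying k or c yields no new set

8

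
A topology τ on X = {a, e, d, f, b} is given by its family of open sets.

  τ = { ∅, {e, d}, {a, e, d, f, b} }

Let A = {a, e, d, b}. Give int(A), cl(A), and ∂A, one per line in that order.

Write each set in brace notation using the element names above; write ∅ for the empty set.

int(A) = {e, d}
cl(A)  = {a, e, d, f, b}
∂A     = {a, f, b}

U open, U⊆A: ∅, {e, d}. int(A) = ⋃ = {e, d}
X∖A={f}, int(X∖A)=∅, hence cl(A)={a, e, d, f, b}
∂A: remove int from cl → {a, f, b}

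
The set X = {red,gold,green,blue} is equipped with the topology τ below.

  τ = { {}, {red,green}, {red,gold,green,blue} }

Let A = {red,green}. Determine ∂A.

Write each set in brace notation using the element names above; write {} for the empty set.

opens ⊆ A: {}, {red,green}; union → int = {red,green}
complement {gold,blue}; its interior {}; cl(A) = X∖{} = {red,gold,green,blue}
boundary = {red,gold,green,blue} ∖ {red,green} = {gold,blue}

{gold,blue}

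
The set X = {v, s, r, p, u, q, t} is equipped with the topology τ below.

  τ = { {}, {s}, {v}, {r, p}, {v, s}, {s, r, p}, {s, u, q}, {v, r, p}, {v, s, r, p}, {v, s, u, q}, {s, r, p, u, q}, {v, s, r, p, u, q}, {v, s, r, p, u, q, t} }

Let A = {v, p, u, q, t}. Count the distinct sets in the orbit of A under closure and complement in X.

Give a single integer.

closure: X∖int(X∖A) = X∖{s} = {v, r, p, u, q, t}
Let k=closure and c=complement:
  1. A     = {v, p, u, q, t}
  2. kA    = {v, r, p, u, q, t}
  3. cA    = {s, r}
  4. ckA   = {s}
  5. kcA   = {s, r, p, u, q, t}
  6. kckA  = {s, u, q, t}
  7. ckcA  = {v}
  8. ckckA = {v, r, p}
  9. kckcA = {v, t}
  10. kckckA = {v, r, p, t}
  11. ckckcA = {s, r, p, u, q}
  12. ckckckA = {s, u, q}
— saturated at 12

12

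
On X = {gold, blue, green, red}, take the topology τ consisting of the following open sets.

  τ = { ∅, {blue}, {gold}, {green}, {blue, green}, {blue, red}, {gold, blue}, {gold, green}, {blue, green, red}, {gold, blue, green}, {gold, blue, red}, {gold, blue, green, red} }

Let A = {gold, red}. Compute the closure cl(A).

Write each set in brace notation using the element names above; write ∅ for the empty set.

{gold, red}

complement {blue, green}; its interior {blue, green}; cl(A) = X∖{blue, green} = {gold, red}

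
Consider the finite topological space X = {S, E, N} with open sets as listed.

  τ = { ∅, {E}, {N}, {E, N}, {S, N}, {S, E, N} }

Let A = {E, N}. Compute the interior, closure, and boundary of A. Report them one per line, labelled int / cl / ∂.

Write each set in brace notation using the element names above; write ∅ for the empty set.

opens ⊆ A: ∅, {E}, {N}, {E, N}; union → int = {E, N}
complement {S}; its interior ∅; cl(A) = X∖∅ = {S, E, N}
boundary = {S, E, N} ∖ {E, N} = {S}

int(A) = {E, N}
cl(A)  = {S, E, N}
∂A     = {S}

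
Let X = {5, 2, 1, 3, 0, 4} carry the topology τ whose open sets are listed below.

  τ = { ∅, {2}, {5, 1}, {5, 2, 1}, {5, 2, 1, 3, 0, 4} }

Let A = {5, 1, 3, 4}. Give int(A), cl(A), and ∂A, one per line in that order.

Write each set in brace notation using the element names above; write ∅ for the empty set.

int(A) = {5, 1}
cl(A)  = {5, 1, 3, 0, 4}
∂A     = {3, 0, 4}

open subsets of A: ∅, {5, 1}; so int(A) = {5, 1}
closure: X∖int(X∖A) = X∖{2} = {5, 1, 3, 0, 4}
∂A = {5, 1, 3, 0, 4} minus {5, 1} = {3, 0, 4}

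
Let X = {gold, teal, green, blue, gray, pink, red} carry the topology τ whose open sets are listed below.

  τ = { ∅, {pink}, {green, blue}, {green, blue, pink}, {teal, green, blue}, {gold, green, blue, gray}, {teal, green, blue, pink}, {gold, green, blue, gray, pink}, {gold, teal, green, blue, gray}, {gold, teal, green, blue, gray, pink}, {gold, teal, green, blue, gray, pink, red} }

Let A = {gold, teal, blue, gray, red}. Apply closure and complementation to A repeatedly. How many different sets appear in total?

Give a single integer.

complement {green, pink}; its interior {pink}; cl(A) = X∖{pink} = {gold, teal, green, blue, gray, red}
With k = closure, c = complement:
  1. A     = {gold, teal, blue, gray, red}
  2. kA    = {gold, teal, green, blue, gray, red}
  3. cA    = {green, pink}
  4. ckA   = {pink}
  5. kcA   = {gold, teal, green, blue, gray, pink, red}
  6. kckA  = {pink, red}
  7. ckcA  = ∅
  8. ckckA = {gold, teal, green, blue, gray}
k, c of each give nothing new

8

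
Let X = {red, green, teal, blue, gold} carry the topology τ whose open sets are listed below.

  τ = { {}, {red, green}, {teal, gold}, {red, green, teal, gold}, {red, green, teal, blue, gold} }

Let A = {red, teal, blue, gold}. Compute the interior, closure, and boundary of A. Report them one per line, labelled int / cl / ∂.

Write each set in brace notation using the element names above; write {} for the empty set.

opens ⊆ A: {}, {teal, gold}; union → int = {teal, gold}
complement {green}; its interior {}; cl(A) = X∖{} = {red, green, teal, blue, gold}
boundary = {red, green, teal, blue, gold} ∖ {teal, gold} = {red, green, blue}

int(A) = {teal, gold}
cl(A)  = {red, green, teal, blue, gold}
∂A     = {red, green, blue}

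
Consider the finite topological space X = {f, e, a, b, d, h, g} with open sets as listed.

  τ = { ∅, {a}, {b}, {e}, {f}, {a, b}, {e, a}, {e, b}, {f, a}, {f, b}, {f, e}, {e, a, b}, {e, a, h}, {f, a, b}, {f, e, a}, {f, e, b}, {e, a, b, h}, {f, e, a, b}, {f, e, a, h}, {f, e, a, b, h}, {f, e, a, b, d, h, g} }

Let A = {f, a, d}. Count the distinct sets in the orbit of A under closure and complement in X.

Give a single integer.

closure: X∖int(X∖A) = X∖{e, b} = {f, a, d, h, g}
Let k=closure and c=complement:
  1. A     = {f, a, d}
  2. kA    = {f, a, d, h, g}
  3. cA    = {e, b, h, g}
  4. ckA   = {e, b}
  5. kcA   = {e, b, d, h, g}
  6. ckcA  = {f, a}
— saturated at 6

6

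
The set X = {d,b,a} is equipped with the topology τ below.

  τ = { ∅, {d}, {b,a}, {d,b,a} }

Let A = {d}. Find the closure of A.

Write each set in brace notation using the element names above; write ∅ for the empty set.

cl via duality: int({b,a}) = {b,a}, so X∖{b,a} = {d}

{d}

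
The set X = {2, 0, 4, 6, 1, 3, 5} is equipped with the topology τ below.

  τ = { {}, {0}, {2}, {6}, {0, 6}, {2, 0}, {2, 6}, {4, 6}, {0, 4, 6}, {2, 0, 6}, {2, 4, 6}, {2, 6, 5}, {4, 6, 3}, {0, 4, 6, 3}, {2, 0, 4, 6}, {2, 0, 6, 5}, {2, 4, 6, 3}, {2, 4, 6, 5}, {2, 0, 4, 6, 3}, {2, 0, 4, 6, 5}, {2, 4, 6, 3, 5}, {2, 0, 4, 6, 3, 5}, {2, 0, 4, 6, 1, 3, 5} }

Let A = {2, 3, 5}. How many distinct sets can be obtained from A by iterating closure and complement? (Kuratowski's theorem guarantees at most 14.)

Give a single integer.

cl via duality: int({0, 4, 6, 1}) = {0, 4, 6}, so X∖{0, 4, 6} = {2, 1, 3, 5}
Write k for closure, c for complement:
  1. A     = {2, 3, 5}
  2. kA    = {2, 1, 3, 5}
  3. cA    = {0, 4, 6, 1}
  4. ckA   = {0, 4, 6}
  5. kcA   = {0, 4, 6, 1, 3, 5}
  6. ckcA  = {2}
  7. kckcA = {2, 1, 5}
  8. ckckcA = {0, 4, 6, 3}
applying k or c yields no new set

8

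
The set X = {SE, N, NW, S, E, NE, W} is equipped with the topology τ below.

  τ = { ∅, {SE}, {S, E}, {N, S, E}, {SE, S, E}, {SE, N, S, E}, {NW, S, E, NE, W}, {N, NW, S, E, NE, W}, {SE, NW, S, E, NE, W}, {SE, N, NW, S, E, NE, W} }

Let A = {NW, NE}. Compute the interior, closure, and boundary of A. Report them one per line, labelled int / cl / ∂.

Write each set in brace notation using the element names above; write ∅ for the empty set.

int(A) = ∅
cl(A)  = {NW, NE, W}
∂A     = {NW, NE, W}

U open, U⊆A: ∅. int(A) = ⋃ = ∅
X∖A={SE, N, S, E, W}, int(X∖A)={SE, N, S, E}, hence cl(A)={NW, NE, W}
∂A: remove int from cl → {NW, NE, W}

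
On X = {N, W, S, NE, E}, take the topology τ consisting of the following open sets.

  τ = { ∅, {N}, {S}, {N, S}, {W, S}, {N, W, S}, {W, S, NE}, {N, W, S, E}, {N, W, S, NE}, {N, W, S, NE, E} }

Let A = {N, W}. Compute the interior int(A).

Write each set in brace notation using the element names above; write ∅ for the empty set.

opens ⊆ A: ∅, {N}; union → int = {N}

{N}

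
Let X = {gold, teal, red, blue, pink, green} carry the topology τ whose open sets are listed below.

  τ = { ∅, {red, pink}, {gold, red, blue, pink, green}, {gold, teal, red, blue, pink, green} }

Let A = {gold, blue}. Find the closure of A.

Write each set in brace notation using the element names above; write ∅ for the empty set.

complement {teal, red, pink, green}; its interior {red, pink}; cl(A) = X∖{red, pink} = {gold, teal, blue, green}

{gold, teal, blue, green}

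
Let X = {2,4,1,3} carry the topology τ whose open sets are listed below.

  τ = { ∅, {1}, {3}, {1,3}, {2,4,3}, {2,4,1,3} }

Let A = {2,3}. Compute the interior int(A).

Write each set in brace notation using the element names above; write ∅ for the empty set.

interior: largest open inside A is {3} (from ∅, {3})

{3}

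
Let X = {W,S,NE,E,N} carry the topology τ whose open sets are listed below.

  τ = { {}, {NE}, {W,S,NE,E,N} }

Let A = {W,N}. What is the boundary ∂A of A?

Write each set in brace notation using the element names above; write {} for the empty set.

U open, U⊆A: {}. int(A) = ⋃ = {}
X∖A={S,NE,E}, int(X∖A)={NE}, hence cl(A)={W,S,E,N}
∂A: remove int from cl → {W,S,E,N}

{W,S,E,N}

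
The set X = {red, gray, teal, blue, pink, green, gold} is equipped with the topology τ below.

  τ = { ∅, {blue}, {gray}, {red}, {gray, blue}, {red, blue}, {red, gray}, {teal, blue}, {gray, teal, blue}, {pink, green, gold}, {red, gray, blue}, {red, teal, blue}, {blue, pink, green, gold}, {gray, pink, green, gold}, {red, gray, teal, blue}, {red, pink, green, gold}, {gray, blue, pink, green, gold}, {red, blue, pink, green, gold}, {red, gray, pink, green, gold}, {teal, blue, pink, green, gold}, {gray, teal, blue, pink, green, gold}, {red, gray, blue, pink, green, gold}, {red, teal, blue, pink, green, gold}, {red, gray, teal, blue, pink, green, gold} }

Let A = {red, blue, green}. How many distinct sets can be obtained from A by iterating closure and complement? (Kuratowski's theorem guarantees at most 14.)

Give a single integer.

8

cl via duality: int({gray, teal, pink, gold}) = {gray}, so X∖{gray} = {red, teal, blue, pink, green, gold}
Write k for closure, c for complement:
  1. A     = {red, blue, green}
  2. kA    = {red, teal, blue, pink, green, gold}
  3. cA    = {gray, teal, pink, gold}
  4. ckA   = {gray}
  5. kcA   = {gray, teal, pink, green, gold}
  6. ckcA  = {red, blue}
  7. kckcA = {red, teal, blue}
  8. ckckcA = {gray, pink, green, gold}
applying k or c yields no new set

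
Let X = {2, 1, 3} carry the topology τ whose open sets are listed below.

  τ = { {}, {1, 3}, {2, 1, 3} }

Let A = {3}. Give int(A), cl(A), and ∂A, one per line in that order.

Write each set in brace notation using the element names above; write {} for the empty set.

int(A) = {}
cl(A)  = {2, 1, 3}
∂A     = {2, 1, 3}

open subsets of A: {}; so int(A) = {}
closure: X∖int(X∖A) = X∖{} = {2, 1, 3}
∂A = {2, 1, 3} minus {} = {2, 1, 3}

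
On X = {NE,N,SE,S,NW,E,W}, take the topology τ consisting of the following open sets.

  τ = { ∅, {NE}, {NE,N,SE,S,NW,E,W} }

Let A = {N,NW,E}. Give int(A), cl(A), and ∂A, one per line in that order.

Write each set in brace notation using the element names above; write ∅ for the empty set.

int(A) = ∅
cl(A)  = {N,SE,S,NW,E,W}
∂A     = {N,SE,S,NW,E,W}

open subsets of A: ∅; so int(A) = ∅
closure: X∖int(X∖A) = X∖{NE} = {N,SE,S,NW,E,W}
∂A = {N,SE,S,NW,E,W} minus ∅ = {N,SE,S,NW,E,W}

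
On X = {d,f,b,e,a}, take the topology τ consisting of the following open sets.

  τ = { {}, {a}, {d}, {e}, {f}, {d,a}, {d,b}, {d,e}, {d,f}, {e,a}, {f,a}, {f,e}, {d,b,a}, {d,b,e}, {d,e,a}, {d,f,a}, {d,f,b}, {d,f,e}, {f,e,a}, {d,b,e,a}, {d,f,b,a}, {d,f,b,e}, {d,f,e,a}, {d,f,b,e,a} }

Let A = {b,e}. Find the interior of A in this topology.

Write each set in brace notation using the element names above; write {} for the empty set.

interior: largest open inside A is {e} (from {}, {e})

{e}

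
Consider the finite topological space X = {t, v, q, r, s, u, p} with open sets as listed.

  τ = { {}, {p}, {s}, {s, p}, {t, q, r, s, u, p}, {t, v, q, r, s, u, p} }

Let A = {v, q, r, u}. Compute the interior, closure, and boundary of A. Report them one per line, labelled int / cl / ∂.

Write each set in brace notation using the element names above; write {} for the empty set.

int(A) = {}
cl(A)  = {t, v, q, r, u}
∂A     = {t, v, q, r, u}

interior: largest open inside A is {} (from {})
cl via duality: int({t, s, p}) = {s, p}, so X∖{s, p} = {t, v, q, r, u}
cl∖int = {t, v, q, r, u}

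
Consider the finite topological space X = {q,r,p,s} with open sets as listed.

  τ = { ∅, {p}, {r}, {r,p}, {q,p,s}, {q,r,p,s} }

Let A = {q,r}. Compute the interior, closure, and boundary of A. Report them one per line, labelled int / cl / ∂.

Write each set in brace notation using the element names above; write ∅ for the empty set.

interior: largest open inside A is {r} (from ∅, {r})
cl via duality: int({p,s}) = {p}, so X∖{p} = {q,r,s}
cl∖int = {q,s}

int(A) = {r}
cl(A)  = {q,r,s}
∂A     = {q,s}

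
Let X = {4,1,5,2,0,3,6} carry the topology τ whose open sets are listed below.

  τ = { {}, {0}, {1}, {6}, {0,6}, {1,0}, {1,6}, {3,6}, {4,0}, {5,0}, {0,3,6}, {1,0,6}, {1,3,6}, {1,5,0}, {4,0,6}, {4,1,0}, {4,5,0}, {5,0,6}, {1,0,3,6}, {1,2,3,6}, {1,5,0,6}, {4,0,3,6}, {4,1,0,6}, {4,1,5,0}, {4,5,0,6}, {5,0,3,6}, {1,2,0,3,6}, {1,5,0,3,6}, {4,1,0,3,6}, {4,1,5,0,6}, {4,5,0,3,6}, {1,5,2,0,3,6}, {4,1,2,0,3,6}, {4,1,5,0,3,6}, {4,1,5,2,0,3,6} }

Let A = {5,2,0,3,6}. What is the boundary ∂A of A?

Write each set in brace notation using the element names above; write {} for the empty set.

{4,2}

opens ⊆ A: {}, {0}, {6}, {3,6}, {0,6}, {5,0}, {5,0,6}, {0,3,6}, {5,0,3,6}; union → int = {5,0,3,6}
complement {4,1}; its interior {1}; cl(A) = X∖{1} = {4,5,2,0,3,6}
boundary = {4,5,2,0,3,6} ∖ {5,0,3,6} = {4,2}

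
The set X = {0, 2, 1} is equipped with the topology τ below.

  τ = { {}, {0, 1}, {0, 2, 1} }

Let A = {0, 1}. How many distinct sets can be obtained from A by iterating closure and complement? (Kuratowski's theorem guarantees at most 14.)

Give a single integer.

4

closure: X∖int(X∖A) = X∖{} = {0, 2, 1}
Let k=closure and c=complement:
  1. A     = {0, 1}
  2. kA    = {0, 2, 1}
  3. cA    = {2}
  4. ckA   = {}
— saturated at 4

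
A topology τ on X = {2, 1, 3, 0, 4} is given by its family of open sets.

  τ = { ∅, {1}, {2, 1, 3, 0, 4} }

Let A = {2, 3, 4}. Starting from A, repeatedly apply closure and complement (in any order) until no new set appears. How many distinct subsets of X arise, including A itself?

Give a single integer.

cl via duality: int({1, 0}) = {1}, so X∖{1} = {2, 3, 0, 4}
Write k for closure, c for complement:
  1. A     = {2, 3, 4}
  2. kA    = {2, 3, 0, 4}
  3. cA    = {1, 0}
  4. ckA   = {1}
  5. kcA   = {2, 1, 3, 0, 4}
  6. ckcA  = ∅
applying k or c yields no new set

6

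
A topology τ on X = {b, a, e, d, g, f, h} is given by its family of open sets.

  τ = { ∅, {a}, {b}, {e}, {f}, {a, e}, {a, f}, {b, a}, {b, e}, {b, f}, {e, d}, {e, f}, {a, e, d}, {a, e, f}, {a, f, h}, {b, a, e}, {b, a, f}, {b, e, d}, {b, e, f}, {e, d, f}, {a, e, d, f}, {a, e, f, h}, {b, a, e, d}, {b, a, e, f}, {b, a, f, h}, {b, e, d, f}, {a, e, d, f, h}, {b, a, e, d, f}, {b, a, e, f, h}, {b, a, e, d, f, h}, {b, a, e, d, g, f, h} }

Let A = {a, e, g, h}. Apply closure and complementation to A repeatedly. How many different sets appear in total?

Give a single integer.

closure: X∖int(X∖A) = X∖{b, f} = {a, e, d, g, h}
Let k=closure and c=complement:
  1. A     = {a, e, g, h}
  2. kA    = {a, e, d, g, h}
  3. cA    = {b, d, f}
  4. ckA   = {b, f}
  5. kcA   = {b, d, g, f, h}
  6. kckA  = {b, g, f, h}
  7. ckcA  = {a, e}
  8. ckckA = {a, e, d}
— saturated at 8

8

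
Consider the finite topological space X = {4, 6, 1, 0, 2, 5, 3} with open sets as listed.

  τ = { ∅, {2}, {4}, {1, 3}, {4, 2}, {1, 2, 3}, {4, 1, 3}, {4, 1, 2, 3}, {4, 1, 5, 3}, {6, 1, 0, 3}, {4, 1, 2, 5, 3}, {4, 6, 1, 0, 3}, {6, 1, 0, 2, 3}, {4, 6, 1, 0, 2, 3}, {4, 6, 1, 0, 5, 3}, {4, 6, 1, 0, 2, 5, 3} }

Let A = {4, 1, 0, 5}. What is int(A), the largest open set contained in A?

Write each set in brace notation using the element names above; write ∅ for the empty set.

{4}

interior: largest open inside A is {4} (from ∅, {4})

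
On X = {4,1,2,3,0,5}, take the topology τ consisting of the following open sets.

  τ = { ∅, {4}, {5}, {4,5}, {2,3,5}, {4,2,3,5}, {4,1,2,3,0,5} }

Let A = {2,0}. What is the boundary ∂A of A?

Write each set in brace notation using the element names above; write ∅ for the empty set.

opens ⊆ A: ∅; union → int = ∅
complement {4,1,3,5}; its interior {4,5}; cl(A) = X∖{4,5} = {1,2,3,0}
boundary = {1,2,3,0} ∖ ∅ = {1,2,3,0}

{1,2,3,0}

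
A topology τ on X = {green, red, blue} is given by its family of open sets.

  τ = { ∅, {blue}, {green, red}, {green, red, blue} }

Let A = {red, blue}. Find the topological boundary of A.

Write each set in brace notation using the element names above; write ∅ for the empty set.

open subsets of A: ∅, {blue}; so int(A) = {blue}
closure: X∖int(X∖A) = X∖∅ = {green, red, blue}
∂A = {green, red, blue} minus {blue} = {green, red}

{green, red}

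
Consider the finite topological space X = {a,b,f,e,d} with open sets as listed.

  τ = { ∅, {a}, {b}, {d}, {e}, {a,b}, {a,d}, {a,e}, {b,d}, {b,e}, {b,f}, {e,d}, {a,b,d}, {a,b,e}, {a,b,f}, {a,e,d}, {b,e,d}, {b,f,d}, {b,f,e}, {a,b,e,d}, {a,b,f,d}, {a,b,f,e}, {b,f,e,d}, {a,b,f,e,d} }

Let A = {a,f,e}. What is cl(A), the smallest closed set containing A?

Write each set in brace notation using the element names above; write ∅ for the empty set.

complement {b,d}; its interior {b,d}; cl(A) = X∖{b,d} = {a,f,e}

{a,f,e}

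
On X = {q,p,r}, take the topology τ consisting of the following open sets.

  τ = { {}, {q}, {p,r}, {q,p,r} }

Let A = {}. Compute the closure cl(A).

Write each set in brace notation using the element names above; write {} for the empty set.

cl via duality: int({q,p,r}) = {q,p,r}, so X∖{q,p,r} = {}

{}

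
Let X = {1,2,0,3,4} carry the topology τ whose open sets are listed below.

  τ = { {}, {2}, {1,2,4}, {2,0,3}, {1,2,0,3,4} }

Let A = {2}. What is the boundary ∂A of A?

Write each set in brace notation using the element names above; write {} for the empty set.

{1,0,3,4}

open subsets of A: {}, {2}; so int(A) = {2}
closure: X∖int(X∖A) = X∖{} = {1,2,0,3,4}
∂A = {1,2,0,3,4} minus {2} = {1,0,3,4}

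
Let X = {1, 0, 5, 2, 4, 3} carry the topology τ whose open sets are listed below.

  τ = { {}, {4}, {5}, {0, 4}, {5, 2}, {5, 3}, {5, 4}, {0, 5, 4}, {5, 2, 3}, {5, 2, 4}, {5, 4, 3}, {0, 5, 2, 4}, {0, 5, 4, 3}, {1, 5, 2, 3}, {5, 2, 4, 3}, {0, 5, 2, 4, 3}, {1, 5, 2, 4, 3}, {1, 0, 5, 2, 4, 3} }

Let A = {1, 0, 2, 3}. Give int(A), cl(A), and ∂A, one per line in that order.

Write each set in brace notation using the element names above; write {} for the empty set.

int(A) = {}
cl(A)  = {1, 0, 2, 3}
∂A     = {1, 0, 2, 3}

open subsets of A: {}; so int(A) = {}
closure: X∖int(X∖A) = X∖{5, 4} = {1, 0, 2, 3}
∂A = {1, 0, 2, 3} minus {} = {1, 0, 2, 3}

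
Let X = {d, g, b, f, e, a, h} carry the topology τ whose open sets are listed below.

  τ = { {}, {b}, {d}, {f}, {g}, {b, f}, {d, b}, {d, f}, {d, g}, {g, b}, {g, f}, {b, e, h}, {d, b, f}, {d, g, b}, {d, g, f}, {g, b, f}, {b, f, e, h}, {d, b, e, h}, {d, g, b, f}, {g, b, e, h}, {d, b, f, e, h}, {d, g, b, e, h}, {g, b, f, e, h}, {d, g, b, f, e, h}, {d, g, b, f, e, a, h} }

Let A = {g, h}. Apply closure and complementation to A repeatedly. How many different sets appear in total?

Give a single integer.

8

closure: X∖int(X∖A) = X∖{d, b, f} = {g, e, a, h}
Let k=closure and c=complement:
  1. A     = {g, h}
  2. kA    = {g, e, a, h}
  3. cA    = {d, b, f, e, a}
  4. ckA   = {d, b, f}
  5. kcA   = {d, b, f, e, a, h}
  6. ckcA  = {g}
  7. kckcA = {g, a}
  8. ckckcA = {d, b, f, e, h}
— saturated at 8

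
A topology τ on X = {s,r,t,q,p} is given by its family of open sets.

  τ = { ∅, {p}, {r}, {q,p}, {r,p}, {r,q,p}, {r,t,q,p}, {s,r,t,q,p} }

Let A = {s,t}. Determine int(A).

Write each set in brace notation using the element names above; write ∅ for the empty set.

∅

interior: largest open inside A is ∅ (from ∅)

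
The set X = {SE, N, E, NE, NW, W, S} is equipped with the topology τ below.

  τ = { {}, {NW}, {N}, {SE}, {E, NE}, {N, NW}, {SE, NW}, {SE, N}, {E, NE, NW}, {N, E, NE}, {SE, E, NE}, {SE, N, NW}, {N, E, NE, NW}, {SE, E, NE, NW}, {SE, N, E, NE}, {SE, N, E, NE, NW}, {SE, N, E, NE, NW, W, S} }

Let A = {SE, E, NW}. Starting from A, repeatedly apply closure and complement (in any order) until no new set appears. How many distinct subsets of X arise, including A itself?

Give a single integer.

X∖A={N, NE, W, S}, int(X∖A)={N}, hence cl(A)={SE, E, NE, NW, W, S}
Orbit (k=closure, c=complement):
  1. A     = {SE, E, NW}
  2. kA    = {SE, E, NE, NW, W, S}
  3. cA    = {N, NE, W, S}
  4. ckA   = {N}
  5. kcA   = {N, E, NE, W, S}
  6. kckA  = {N, W, S}
  7. ckcA  = {SE, NW}
  8. ckckA = {SE, E, NE, NW}
  9. kckcA = {SE, NW, W, S}
  10. ckckcA = {N, E, NE}
(closed under both — stop)

10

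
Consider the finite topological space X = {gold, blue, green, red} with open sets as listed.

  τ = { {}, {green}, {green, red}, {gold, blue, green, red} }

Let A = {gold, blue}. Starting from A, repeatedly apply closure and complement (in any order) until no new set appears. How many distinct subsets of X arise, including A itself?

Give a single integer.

closure: X∖int(X∖A) = X∖{green, red} = {gold, blue}
Let k=closure and c=complement:
  1. A     = {gold, blue}
  2. cA    = {green, red}
  3. kcA   = {gold, blue, green, red}
  4. ckcA  = {}
— saturated at 4

4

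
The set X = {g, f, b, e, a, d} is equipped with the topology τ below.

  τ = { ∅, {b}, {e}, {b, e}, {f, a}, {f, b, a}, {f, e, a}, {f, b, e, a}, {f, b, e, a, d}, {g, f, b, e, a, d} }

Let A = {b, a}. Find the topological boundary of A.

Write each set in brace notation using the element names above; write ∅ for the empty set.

{g, f, a, d}

open subsets of A: ∅, {b}; so int(A) = {b}
closure: X∖int(X∖A) = X∖{e} = {g, f, b, a, d}
∂A = {g, f, b, a, d} minus {b} = {g, f, a, d}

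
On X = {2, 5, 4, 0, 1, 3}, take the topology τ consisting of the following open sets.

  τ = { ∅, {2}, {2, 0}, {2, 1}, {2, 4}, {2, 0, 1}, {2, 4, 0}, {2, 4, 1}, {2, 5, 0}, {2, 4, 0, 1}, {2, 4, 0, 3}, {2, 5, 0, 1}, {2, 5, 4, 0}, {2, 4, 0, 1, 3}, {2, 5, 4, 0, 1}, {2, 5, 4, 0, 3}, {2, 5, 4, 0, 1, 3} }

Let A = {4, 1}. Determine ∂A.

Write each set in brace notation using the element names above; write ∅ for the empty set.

open subsets of A: ∅; so int(A) = ∅
closure: X∖int(X∖A) = X∖{2, 5, 0} = {4, 1, 3}
∂A = {4, 1, 3} minus ∅ = {4, 1, 3}

{4, 1, 3}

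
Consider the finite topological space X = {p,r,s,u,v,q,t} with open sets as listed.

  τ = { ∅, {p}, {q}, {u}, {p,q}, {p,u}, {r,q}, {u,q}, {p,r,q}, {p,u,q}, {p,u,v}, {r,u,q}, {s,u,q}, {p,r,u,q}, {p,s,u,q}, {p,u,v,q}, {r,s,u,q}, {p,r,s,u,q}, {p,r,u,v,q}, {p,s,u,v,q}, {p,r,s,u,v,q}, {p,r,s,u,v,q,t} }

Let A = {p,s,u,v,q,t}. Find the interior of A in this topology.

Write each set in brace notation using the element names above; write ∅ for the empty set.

U open, U⊆A: ∅, {p}, {q}, {u}, {p,q}, {p,u}, {u,q}, {p,u,q}, {s,u,q}, {p,u,v}, {p,u,v,q}, {p,s,u,q}, {p,s,u,v,q}. int(A) = ⋃ = {p,s,u,v,q}

{p,s,u,v,q}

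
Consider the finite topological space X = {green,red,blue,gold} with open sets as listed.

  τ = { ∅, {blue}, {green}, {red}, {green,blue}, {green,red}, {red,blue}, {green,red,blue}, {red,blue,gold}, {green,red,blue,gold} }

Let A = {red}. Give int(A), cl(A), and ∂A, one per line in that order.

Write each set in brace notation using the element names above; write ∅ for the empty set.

int(A) = {red}
cl(A)  = {red,gold}
∂A     = {gold}

open subsets of A: ∅, {red}; so int(A) = {red}
closure: X∖int(X∖A) = X∖{green,blue} = {red,gold}
∂A = {red,gold} minus {red} = {gold}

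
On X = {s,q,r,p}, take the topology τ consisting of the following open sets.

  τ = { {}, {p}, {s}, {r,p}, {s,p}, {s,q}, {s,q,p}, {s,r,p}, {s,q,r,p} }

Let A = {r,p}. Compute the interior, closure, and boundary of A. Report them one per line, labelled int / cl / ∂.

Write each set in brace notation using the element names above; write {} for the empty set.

int(A) = {r,p}
cl(A)  = {r,p}
∂A     = {}

open subsets of A: {}, {p}, {r,p}; so int(A) = {r,p}
closure: X∖int(X∖A) = X∖{s,q} = {r,p}
∂A = {r,p} minus {r,p} = {}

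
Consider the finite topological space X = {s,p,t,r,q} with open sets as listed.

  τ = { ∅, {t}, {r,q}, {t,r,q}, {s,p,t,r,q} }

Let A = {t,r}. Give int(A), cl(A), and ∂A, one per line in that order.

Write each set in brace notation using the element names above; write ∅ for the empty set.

U open, U⊆A: ∅, {t}. int(A) = ⋃ = {t}
X∖A={s,p,q}, int(X∖A)=∅, hence cl(A)={s,p,t,r,q}
∂A: remove int from cl → {s,p,r,q}

int(A) = {t}
cl(A)  = {s,p,t,r,q}
∂A     = {s,p,r,q}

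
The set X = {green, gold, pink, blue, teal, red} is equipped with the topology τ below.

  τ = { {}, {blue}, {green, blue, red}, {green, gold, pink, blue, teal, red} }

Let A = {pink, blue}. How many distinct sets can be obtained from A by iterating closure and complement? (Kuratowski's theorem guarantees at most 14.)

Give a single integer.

complement {green, gold, teal, red}; its interior {}; cl(A) = X∖{} = {green, gold, pink, blue, teal, red}
With k = closure, c = complement:
  1. A     = {pink, blue}
  2. kA    = {green, gold, pink, blue, teal, red}
  3. cA    = {green, gold, teal, red}
  4. ckA   = {}
  5. kcA   = {green, gold, pink, teal, red}
  6. ckcA  = {blue}
k, c of each give nothing new

6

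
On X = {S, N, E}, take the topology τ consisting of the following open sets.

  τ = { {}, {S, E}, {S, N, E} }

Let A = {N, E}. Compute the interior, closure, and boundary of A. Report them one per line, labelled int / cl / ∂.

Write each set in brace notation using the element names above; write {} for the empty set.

int(A) = {}
cl(A)  = {S, N, E}
∂A     = {S, N, E}

opens ⊆ A: {}; union → int = {}
complement {S}; its interior {}; cl(A) = X∖{} = {S, N, E}
boundary = {S, N, E} ∖ {} = {S, N, E}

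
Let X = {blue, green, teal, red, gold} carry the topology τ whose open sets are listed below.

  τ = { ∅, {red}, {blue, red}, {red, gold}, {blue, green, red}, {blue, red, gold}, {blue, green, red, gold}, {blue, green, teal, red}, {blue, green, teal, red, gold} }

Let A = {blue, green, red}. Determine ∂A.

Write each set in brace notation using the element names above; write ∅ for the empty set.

{teal, gold}

opens ⊆ A: ∅, {red}, {blue, red}, {blue, green, red}; union → int = {blue, green, red}
complement {teal, gold}; its interior ∅; cl(A) = X∖∅ = {blue, green, teal, red, gold}
boundary = {blue, green, teal, red, gold} ∖ {blue, green, red} = {teal, gold}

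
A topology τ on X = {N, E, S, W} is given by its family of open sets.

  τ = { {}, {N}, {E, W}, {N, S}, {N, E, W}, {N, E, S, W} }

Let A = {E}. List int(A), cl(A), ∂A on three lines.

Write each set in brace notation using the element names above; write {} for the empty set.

int(A) = {}
cl(A)  = {E, W}
∂A     = {E, W}

interior: largest open inside A is {} (from {})
cl via duality: int({N, S, W}) = {N, S}, so X∖{N, S} = {E, W}
cl∖int = {E, W}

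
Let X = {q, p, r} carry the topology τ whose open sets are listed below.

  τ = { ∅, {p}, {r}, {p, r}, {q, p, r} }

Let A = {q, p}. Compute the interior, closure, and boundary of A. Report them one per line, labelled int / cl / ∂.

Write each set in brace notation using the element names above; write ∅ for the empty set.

int(A) = {p}
cl(A)  = {q, p}
∂A     = {q}

U open, U⊆A: ∅, {p}. int(A) = ⋃ = {p}
X∖A={r}, int(X∖A)={r}, hence cl(A)={q, p}
∂A: remove int from cl → {q}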